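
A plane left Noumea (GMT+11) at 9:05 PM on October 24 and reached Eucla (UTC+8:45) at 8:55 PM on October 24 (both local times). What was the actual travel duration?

Departure in UTC: 9:05 PM − 11:00 = 10:05 AM on Oct 24.
Arrival in UTC: 8:55 PM − 8:45 = 12:10 PM on Oct 24.
Elapsed = 12:10 PM − 10:05 AM = 2 hours 5 minutes.

2 hours 5 minutes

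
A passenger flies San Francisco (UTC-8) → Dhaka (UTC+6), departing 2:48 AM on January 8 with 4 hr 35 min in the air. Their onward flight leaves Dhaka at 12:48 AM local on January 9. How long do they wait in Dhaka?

3 hours 25 minutes

Convert departure to UTC: 2:48 AM + 8:00 = 10:48 AM UTC on Jan 8.
Add 4 hours and 35 minutes flight time → 3:23 PM UTC.
Dhaka is UTC+6:00, so local arrival = 3:23 PM + 6:00 = 9:23 PM on Jan 8.
Layover = 12:48 AM − 9:23 PM (+1 day) = 3 hours 25 minutes.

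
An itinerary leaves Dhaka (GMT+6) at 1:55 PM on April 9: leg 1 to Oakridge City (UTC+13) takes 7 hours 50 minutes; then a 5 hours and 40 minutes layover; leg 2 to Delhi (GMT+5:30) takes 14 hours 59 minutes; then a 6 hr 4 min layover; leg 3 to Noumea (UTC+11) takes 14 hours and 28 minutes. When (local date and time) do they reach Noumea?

Convert departure to UTC: 1:55 PM − 6:00 = 7:55 AM UTC on Apr 9.
Add 7 hours and 50 minutes leg 1 → 3:45 PM UTC.
Add 5 hours and 40 minutes layover in Oakridge City → 9:25 PM UTC.
Add 14 hours 59 minutes leg 2 → 12:24 PM UTC (Apr 10).
Add 6 hours 4 minutes layover in Delhi → 6:28 PM UTC.
Add 14 hours and 28 minutes leg 3 → 8:56 AM UTC (Apr 11).
Noumea is UTC+11:00, so local arrival = 8:56 AM + 11:00 = 7:56 PM on Apr 11.

7:56 PM on April 11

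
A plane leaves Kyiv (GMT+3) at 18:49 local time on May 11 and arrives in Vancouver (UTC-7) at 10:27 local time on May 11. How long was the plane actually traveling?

1 hour 38 minutes

Departure in UTC: 18:49 − 3:00 = 15:49 on May 11.
Arrival in UTC: 10:27 + 7:00 = 17:27 on May 11.
Elapsed = 17:27 − 15:49 = 1 hour 38 minutes.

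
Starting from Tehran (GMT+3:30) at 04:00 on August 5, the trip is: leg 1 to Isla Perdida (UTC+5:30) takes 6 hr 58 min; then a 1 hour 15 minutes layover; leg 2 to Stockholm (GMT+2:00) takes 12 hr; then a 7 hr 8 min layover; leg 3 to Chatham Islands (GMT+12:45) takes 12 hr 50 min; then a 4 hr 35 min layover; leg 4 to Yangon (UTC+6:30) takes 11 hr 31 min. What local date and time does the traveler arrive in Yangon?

Convert departure to UTC: 04:00 − 3:30 = 00:30 UTC on Aug 5.
Add 6 hours and 58 minutes leg 1 → 07:28 UTC.
Add 1 hour and 15 minutes layover in Isla Perdida → 08:43 UTC.
Add 12 hours leg 2 → 20:43 UTC.
Add 7 hours and 8 minutes layover in Stockholm → 03:51 UTC (Aug 6).
Add 12 hours 50 minutes leg 3 → 16:41 UTC.
Add 4 hours 35 minutes layover in Chatham Islands → 21:16 UTC.
Add 11 hours 31 minutes leg 4 → 08:47 UTC (Aug 7).
Yangon is UTC+6:30, so local arrival = 08:47 + 6:30 = 15:17 on Aug 7.

15:17 on Aug 7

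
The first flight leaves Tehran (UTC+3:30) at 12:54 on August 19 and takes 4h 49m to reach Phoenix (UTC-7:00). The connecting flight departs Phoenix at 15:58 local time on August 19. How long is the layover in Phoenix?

8 hours 45 minutes

Convert departure to UTC: 12:54 − 3:30 = 09:24 UTC on Aug 19.
Add 4 hours 49 minutes flight time → 14:13 UTC.
Phoenix is UTC−7:00, so local arrival = 14:13 − 7:00 = 07:13 on Aug 19.
Layover = 15:58 − 07:13 = 8 hours 45 minutes.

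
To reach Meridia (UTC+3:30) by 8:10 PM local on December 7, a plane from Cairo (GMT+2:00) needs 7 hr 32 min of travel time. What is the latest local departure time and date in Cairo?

11:08 AM on Dec 7

Target arrival in UTC: 8:10 PM − 3:30 = 4:40 PM on Dec 7.
Subtract 7 hours and 32 minutes → departure 9:08 AM UTC on Dec 7.
Cairo is UTC+2:00: 9:08 AM + 2:00 = 11:08 AM on Dec 7.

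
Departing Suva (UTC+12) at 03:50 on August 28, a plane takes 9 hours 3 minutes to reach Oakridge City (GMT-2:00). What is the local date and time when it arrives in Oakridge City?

Convert departure to UTC: 03:50 − 12:00 = 15:50 UTC on Aug 27.
Add 9 hours and 3 minutes travel time → 00:53 UTC (Aug 28).
Oakridge City is UTC−2:00, so local arrival = 00:53 − 2:00 = 22:53 on Aug 27.

22:53 on August 27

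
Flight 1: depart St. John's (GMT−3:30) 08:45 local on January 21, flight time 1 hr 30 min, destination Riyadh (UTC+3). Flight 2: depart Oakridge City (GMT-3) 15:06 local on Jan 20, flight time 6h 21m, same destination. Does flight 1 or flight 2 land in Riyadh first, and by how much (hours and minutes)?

Flight 1 in UTC: 08:45 + 3:30 = 12:15 on Jan 21.
+1 hour and 30 minutes → arrive 13:45 UTC on Jan 21.
Flight 2 in UTC: 15:06 + 3:00 = 18:06 on Jan 20.
+6 hours 21 minutes → arrive 00:27 UTC on Jan 21.
Flight 2 lands earlier by 13 hours 18 minutes.

the second, by 13 hours 18 minutes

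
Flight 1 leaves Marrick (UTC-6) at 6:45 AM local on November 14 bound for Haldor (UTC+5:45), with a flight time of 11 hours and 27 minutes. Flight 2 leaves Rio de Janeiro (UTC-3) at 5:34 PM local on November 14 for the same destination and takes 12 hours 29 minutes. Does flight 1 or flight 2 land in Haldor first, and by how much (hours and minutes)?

Flight 1 in UTC: 6:45 AM + 6:00 = 12:45 PM on Nov 14.
+11 hours 27 minutes → arrive 12:12 AM UTC on Nov 15.
Flight 2 in UTC: 5:34 PM + 3:00 = 8:34 PM on Nov 14.
+12 hours 29 minutes → arrive 9:03 AM UTC on Nov 15.
Flight 1 lands earlier by 8 hours 51 minutes.

the first, by 8 hours 51 minutes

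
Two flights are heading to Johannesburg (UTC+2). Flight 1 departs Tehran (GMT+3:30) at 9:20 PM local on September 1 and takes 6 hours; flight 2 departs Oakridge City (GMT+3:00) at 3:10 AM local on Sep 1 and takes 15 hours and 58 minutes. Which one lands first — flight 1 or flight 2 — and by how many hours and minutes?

Flight 1 in UTC: 9:20 PM − 3:30 = 5:50 PM on Sep 1.
+6 hours → arrive 11:50 PM UTC on Sep 1.
Flight 2 in UTC: 3:10 AM − 3:00 = 12:10 AM on Sep 1.
+15 hours and 58 minutes → arrive 4:08 PM UTC on Sep 1.
Flight 2 lands earlier by 7 hours 42 minutes.

the second, by 7 hours 42 minutes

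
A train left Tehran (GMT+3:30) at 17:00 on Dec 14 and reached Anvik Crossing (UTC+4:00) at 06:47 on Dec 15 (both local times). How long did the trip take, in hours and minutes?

13 hours 17 minutes

Departure in UTC: 17:00 − 3:30 = 13:30 on Dec 14.
Arrival in UTC: 06:47 − 4:00 = 02:47 on Dec 15.
Elapsed = 02:47 − 13:30 (+1 day) = 13 hours 17 minutes.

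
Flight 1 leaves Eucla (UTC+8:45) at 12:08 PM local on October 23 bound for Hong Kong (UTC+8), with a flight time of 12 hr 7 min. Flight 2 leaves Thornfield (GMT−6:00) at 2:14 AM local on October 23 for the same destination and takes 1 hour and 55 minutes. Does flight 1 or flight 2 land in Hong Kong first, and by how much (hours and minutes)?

the second, by 5 hours 21 minutes

Flight 1 in UTC: 12:08 PM − 8:45 = 3:23 AM on Oct 23.
+12 hours and 7 minutes → arrive 3:30 PM UTC on Oct 23.
Flight 2 in UTC: 2:14 AM + 6:00 = 8:14 AM on Oct 23.
+1 hour and 55 minutes → arrive 10:09 AM UTC on Oct 23.
Flight 2 lands earlier by 5 hours 21 minutes.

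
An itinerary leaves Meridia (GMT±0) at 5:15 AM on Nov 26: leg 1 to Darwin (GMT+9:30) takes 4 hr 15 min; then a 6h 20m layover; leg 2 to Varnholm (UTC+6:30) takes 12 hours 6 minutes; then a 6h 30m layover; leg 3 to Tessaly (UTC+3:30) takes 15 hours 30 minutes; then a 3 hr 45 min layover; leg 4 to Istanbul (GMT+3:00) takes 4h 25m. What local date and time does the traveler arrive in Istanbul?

1:06 PM on Nov 28

Meridia is at UTC+0, so departure is already 5:15 AM UTC on Nov 26.
Add 4 hours and 15 minutes leg 1 → 9:30 AM UTC.
Add 6 hours 20 minutes layover in Darwin → 3:50 PM UTC.
Add 12 hours 6 minutes leg 2 → 3:56 AM UTC (Nov 27).
Add 6 hours and 30 minutes layover in Varnholm → 10:26 AM UTC.
Add 15 hours 30 minutes leg 3 → 1:56 AM UTC (Nov 28).
Add 3 hours 45 minutes layover in Tessaly → 5:41 AM UTC.
Add 4 hours 25 minutes leg 4 → 10:06 AM UTC.
Istanbul is UTC+3:00, so local arrival = 10:06 AM + 3:00 = 1:06 PM on Nov 28.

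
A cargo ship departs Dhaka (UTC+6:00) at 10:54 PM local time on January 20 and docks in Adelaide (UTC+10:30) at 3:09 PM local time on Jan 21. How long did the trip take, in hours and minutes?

11 hours 45 minutes

Departure in UTC: 10:54 PM − 6:00 = 4:54 PM on Jan 20.
Arrival in UTC: 3:09 PM − 10:30 = 4:39 AM on Jan 21.
Elapsed = 4:39 AM − 4:54 PM (+1 day) = 11 hours 45 minutes.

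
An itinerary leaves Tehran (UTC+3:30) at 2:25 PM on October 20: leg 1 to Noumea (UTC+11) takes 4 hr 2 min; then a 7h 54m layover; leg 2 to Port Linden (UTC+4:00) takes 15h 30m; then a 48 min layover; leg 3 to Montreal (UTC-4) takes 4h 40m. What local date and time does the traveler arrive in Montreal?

3:49 PM on October 21

Convert departure to UTC: 2:25 PM − 3:30 = 10:55 AM UTC on Oct 20.
Add 4 hours and 2 minutes leg 1 → 2:57 PM UTC.
Add 7 hours 54 minutes layover in Noumea → 10:51 PM UTC.
Add 15 hours 30 minutes leg 2 → 2:21 PM UTC (Oct 21).
Add 48 minutes layover in Port Linden → 3:09 PM UTC.
Add 4 hours and 40 minutes leg 3 → 7:49 PM UTC.
Montreal is UTC−4:00, so local arrival = 7:49 PM − 4:00 = 3:49 PM on Oct 21.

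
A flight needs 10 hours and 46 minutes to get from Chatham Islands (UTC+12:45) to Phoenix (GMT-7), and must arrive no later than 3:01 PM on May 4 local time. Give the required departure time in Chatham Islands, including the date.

12:00 AM on May 5

Target arrival in UTC: 3:01 PM + 7:00 = 10:01 PM on May 4.
Subtract 10 hours and 46 minutes → departure 11:15 AM UTC on May 4.
Chatham Islands is UTC+12:45: 11:15 AM + 12:45 = 12:00 AM on May 5.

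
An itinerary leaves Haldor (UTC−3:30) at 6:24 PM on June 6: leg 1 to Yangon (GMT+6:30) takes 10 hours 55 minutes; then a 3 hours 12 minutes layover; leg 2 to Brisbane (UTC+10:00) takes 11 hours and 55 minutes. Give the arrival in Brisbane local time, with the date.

Convert departure to UTC: 6:24 PM + 3:30 = 9:54 PM UTC on Jun 6.
Add 10 hours 55 minutes leg 1 → 8:49 AM UTC (Jun 7).
Add 3 hours 12 minutes layover in Yangon → 12:01 PM UTC.
Add 11 hours and 55 minutes leg 2 → 11:56 PM UTC.
Brisbane is UTC+10:00, so local arrival = 11:56 PM + 10:00 = 9:56 AM on Jun 8.

9:56 AM on Jun 8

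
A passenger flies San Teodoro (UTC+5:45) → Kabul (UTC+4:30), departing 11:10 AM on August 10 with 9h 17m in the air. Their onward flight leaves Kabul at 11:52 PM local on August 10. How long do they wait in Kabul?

Convert departure to UTC: 11:10 AM − 5:45 = 5:25 AM UTC on Aug 10.
Add 9 hours and 17 minutes flight time → 2:42 PM UTC.
Kabul is UTC+4:30, so local arrival = 2:42 PM + 4:30 = 7:12 PM on Aug 10.
Layover = 11:52 PM − 7:12 PM = 4 hours 40 minutes.

4 hours 40 minutes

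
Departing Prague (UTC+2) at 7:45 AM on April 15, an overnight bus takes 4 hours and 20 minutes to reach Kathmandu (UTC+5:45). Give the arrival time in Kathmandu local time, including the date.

Convert departure to UTC: 7:45 AM − 2:00 = 5:45 AM UTC on Apr 15.
Add 4 hours and 20 minutes travel time → 10:05 AM UTC.
Kathmandu is UTC+5:45, so local arrival = 10:05 AM + 5:45 = 3:50 PM on Apr 15.

3:50 PM on April 15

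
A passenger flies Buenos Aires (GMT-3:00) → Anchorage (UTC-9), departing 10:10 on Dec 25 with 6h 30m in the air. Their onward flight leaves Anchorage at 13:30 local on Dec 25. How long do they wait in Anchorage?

Convert departure to UTC: 10:10 + 3:00 = 13:10 UTC on Dec 25.
Add 6 hours and 30 minutes flight time → 19:40 UTC.
Anchorage is UTC−9:00, so local arrival = 19:40 − 9:00 = 10:40 on Dec 25.
Layover = 13:30 − 10:40 = 2 hours 50 minutes.

2 hours 50 minutes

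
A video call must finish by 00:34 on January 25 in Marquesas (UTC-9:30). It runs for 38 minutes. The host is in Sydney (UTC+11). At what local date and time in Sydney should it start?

20:26 on Jan 25

Target end time in UTC: 00:34 + 9:30 = 10:04 on Jan 25.
Subtract 38 minutes → start 09:26 UTC on Jan 25.
Sydney is UTC+11:00: 09:26 + 11:00 = 20:26 on Jan 25.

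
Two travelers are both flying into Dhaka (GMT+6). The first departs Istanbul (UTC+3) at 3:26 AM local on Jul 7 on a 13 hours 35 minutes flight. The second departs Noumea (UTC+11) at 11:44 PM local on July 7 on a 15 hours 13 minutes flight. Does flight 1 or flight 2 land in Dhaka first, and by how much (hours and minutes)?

the first, by 13 hours 56 minutes

Flight 1 in UTC: 3:26 AM − 3:00 = 12:26 AM on Jul 7.
+13 hours and 35 minutes → arrive 2:01 PM UTC on Jul 7.
Flight 2 in UTC: 11:44 PM − 11:00 = 12:44 PM on Jul 7.
+15 hours and 13 minutes → arrive 3:57 AM UTC on Jul 8.
Flight 1 lands earlier by 13 hours 56 minutes.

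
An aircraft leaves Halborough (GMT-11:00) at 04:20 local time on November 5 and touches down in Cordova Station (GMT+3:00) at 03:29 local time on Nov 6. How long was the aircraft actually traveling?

9 hours 9 minutes

Cordova Station is 14:00 ahead of Halborough.
Clock-face elapsed time (ignoring zones) is 23 hours 9 minutes.
Actual elapsed = 23 hours 9 minutes − 14:00 = 9 hours 9 minutes.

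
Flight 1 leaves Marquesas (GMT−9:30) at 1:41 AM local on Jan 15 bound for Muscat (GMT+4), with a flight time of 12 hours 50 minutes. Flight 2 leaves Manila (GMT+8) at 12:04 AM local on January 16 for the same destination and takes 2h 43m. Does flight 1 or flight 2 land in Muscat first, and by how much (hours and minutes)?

Flight 1 in UTC: 1:41 AM + 9:30 = 11:11 AM on Jan 15.
+12 hours 50 minutes → arrive 12:01 AM UTC on Jan 16.
Flight 2 in UTC: 12:04 AM − 8:00 = 4:04 PM on Jan 15.
+2 hours and 43 minutes → arrive 6:47 PM UTC on Jan 15.
Flight 2 lands earlier by 5 hours 14 minutes.

the second, by 5 hours 14 minutes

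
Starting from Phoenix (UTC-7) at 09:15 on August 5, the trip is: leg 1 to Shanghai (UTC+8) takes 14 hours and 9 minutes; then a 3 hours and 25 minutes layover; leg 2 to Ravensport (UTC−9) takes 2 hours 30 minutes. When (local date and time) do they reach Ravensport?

03:19 on August 6

Convert departure to UTC: 09:15 + 7:00 = 16:15 UTC on Aug 5.
Add 14 hours and 9 minutes leg 1 → 06:24 UTC (Aug 6).
Add 3 hours and 25 minutes layover in Shanghai → 09:49 UTC.
Add 2 hours and 30 minutes leg 2 → 12:19 UTC.
Ravensport is UTC−9:00, so local arrival = 12:19 − 9:00 = 03:19 on Aug 6.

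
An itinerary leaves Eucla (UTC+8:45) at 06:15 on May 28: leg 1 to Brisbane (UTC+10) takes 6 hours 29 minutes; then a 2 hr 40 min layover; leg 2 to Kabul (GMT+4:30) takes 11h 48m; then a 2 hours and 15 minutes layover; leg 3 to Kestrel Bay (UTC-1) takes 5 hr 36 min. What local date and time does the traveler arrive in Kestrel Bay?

01:18 on May 29

Convert departure to UTC: 06:15 − 8:45 = 21:30 UTC on May 27.
Add 6 hours 29 minutes leg 1 → 03:59 UTC (May 28).
Add 2 hours and 40 minutes layover in Brisbane → 06:39 UTC.
Add 11 hours and 48 minutes leg 2 → 18:27 UTC.
Add 2 hours 15 minutes layover in Kabul → 20:42 UTC.
Add 5 hours and 36 minutes leg 3 → 02:18 UTC (May 29).
Kestrel Bay is UTC−1:00, so local arrival = 02:18 − 1:00 = 01:18 on May 29.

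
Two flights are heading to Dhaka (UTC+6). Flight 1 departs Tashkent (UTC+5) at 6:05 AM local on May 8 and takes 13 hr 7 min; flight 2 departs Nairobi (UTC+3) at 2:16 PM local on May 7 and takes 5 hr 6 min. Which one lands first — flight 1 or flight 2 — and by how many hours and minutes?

the second, by 21 hours 50 minutes

Flight 1 in UTC: 6:05 AM − 5:00 = 1:05 AM on May 8.
+13 hours 7 minutes → arrive 2:12 PM UTC on May 8.
Flight 2 in UTC: 2:16 PM − 3:00 = 11:16 AM on May 7.
+5 hours and 6 minutes → arrive 4:22 PM UTC on May 7.
Flight 2 lands earlier by 21 hours 50 minutes.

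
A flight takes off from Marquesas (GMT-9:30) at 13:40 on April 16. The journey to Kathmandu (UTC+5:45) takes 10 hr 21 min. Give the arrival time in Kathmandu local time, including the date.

Convert departure to UTC: 13:40 + 9:30 = 23:10 UTC on Apr 16.
Add 10 hours and 21 minutes travel time → 09:31 UTC (Apr 17).
Kathmandu is UTC+5:45, so local arrival = 09:31 + 5:45 = 15:16 on Apr 17.

15:16 on April 17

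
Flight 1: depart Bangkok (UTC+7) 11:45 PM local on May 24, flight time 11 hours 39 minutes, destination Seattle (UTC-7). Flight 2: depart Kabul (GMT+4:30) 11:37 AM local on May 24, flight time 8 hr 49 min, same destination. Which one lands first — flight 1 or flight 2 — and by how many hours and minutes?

the second, by 12 hours 28 minutes

Flight 1 in UTC: 11:45 PM − 7:00 = 4:45 PM on May 24.
+11 hours 39 minutes → arrive 4:24 AM UTC on May 25.
Flight 2 in UTC: 11:37 AM − 4:30 = 7:07 AM on May 24.
+8 hours and 49 minutes → arrive 3:56 PM UTC on May 24.
Flight 2 lands earlier by 12 hours 28 minutes.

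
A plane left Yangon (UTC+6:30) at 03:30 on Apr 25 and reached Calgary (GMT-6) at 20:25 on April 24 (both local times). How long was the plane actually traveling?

Calgary is 12:30 behind Yangon.
Clock-face elapsed time (ignoring zones) is −7 hours 5 minutes.
Actual elapsed = −7 hours 5 minutes + 12:30 = 5 hours 25 minutes.

5 hours 25 minutes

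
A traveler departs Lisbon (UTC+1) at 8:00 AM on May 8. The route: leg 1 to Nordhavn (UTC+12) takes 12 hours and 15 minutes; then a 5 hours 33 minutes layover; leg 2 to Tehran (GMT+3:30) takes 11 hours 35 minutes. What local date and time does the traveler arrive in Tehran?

3:53 PM on May 9

Convert departure to UTC: 8:00 AM − 1:00 = 7:00 AM UTC on May 8.
Add 12 hours and 15 minutes leg 1 → 7:15 PM UTC.
Add 5 hours 33 minutes layover in Nordhavn → 12:48 AM UTC (May 9).
Add 11 hours 35 minutes leg 2 → 12:23 PM UTC.
Tehran is UTC+3:30, so local arrival = 12:23 PM + 3:30 = 3:53 PM on May 9.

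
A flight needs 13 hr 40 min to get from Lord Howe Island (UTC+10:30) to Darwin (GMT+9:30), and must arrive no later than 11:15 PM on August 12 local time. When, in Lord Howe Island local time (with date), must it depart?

10:35 AM on Aug 12

Target arrival in UTC: 11:15 PM − 9:30 = 1:45 PM on Aug 12.
Subtract 13 hours and 40 minutes → departure 12:05 AM UTC on Aug 12.
Lord Howe Island is UTC+10:30: 12:05 AM + 10:30 = 10:35 AM on Aug 12.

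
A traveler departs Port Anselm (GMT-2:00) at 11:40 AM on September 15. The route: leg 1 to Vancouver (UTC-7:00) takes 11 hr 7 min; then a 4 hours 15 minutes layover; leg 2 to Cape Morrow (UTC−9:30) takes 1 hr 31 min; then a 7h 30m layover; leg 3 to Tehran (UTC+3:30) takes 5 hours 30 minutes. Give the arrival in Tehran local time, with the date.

Convert departure to UTC: 11:40 AM + 2:00 = 1:40 PM UTC on Sep 15.
Add 11 hours and 7 minutes leg 1 → 12:47 AM UTC (Sep 16).
Add 4 hours 15 minutes layover in Vancouver → 5:02 AM UTC.
Add 1 hour and 31 minutes leg 2 → 6:33 AM UTC.
Add 7 hours 30 minutes layover in Cape Morrow → 2:03 PM UTC.
Add 5 hours and 30 minutes leg 3 → 7:33 PM UTC.
Tehran is UTC+3:30, so local arrival = 7:33 PM + 3:30 = 11:03 PM on Sep 16.

11:03 PM on September 16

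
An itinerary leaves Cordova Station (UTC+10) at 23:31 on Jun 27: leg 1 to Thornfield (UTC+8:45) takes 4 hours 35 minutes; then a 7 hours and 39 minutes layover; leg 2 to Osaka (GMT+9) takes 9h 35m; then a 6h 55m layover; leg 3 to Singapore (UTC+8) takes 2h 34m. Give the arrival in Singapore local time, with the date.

04:49 on Jun 29

Convert departure to UTC: 23:31 − 10:00 = 13:31 UTC on Jun 27.
Add 4 hours and 35 minutes leg 1 → 18:06 UTC.
Add 7 hours and 39 minutes layover in Thornfield → 01:45 UTC (Jun 28).
Add 9 hours and 35 minutes leg 2 → 11:20 UTC.
Add 6 hours 55 minutes layover in Osaka → 18:15 UTC.
Add 2 hours and 34 minutes leg 3 → 20:49 UTC.
Singapore is UTC+8:00, so local arrival = 20:49 + 8:00 = 04:49 on Jun 29.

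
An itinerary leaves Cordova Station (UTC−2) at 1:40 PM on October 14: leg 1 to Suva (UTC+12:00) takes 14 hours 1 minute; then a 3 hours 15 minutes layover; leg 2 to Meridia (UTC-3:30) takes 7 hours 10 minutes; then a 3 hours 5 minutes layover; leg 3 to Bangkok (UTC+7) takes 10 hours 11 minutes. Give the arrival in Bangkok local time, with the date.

Convert departure to UTC: 1:40 PM + 2:00 = 3:40 PM UTC on Oct 14.
Add 14 hours and 1 minute leg 1 → 5:41 AM UTC (Oct 15).
Add 3 hours 15 minutes layover in Suva → 8:56 AM UTC.
Add 7 hours 10 minutes leg 2 → 4:06 PM UTC.
Add 3 hours and 5 minutes layover in Meridia → 7:11 PM UTC.
Add 10 hours and 11 minutes leg 3 → 5:22 AM UTC (Oct 16).
Bangkok is UTC+7:00, so local arrival = 5:22 AM + 7:00 = 12:22 PM on Oct 16.

12:22 PM on October 16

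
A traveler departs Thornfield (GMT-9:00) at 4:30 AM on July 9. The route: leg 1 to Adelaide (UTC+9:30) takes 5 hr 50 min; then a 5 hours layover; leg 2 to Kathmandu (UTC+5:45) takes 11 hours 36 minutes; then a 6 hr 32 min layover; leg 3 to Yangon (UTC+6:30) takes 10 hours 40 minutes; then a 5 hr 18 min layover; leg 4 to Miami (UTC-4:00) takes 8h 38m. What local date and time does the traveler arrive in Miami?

Convert departure to UTC: 4:30 AM + 9:00 = 1:30 PM UTC on Jul 9.
Add 5 hours 50 minutes leg 1 → 7:20 PM UTC.
Add 5 hours layover in Adelaide → 12:20 AM UTC (Jul 10).
Add 11 hours 36 minutes leg 2 → 11:56 AM UTC.
Add 6 hours and 32 minutes layover in Kathmandu → 6:28 PM UTC.
Add 10 hours and 40 minutes leg 3 → 5:08 AM UTC (Jul 11).
Add 5 hours 18 minutes layover in Yangon → 10:26 AM UTC.
Add 8 hours 38 minutes leg 4 → 7:04 PM UTC.
Miami is UTC−4:00, so local arrival = 7:04 PM − 4:00 = 3:04 PM on Jul 11.

3:04 PM on July 11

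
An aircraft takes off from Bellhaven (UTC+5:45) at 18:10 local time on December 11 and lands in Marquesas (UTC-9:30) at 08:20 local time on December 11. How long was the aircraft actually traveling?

5 hours 25 minutes

Marquesas is 15:15 behind Bellhaven.
Clock-face elapsed time (ignoring zones) is −9 hours 50 minutes.
Actual elapsed = −9 hours 50 minutes + 15:15 = 5 hours 25 minutes.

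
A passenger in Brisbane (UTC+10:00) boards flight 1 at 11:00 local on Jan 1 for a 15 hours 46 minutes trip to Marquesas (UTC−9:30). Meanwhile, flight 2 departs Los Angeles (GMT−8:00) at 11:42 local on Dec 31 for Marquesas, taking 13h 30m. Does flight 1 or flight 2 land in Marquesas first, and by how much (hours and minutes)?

Flight 1 in UTC: 11:00 − 10:00 = 01:00 on Jan 1.
+15 hours and 46 minutes → arrive 16:46 UTC on Jan 1.
Flight 2 in UTC: 11:42 + 8:00 = 19:42 on Dec 31.
+13 hours and 30 minutes → arrive 09:12 UTC on Jan 1.
Flight 2 lands earlier by 7 hours 34 minutes.

the second, by 7 hours 34 minutes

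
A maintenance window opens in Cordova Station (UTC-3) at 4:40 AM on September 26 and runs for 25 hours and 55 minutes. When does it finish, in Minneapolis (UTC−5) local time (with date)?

Minneapolis is 2:00 behind Cordova Station.
After 25 hours and 55 minutes it is 6:35 AM (Sep 27) in Cordova Station.
Shift by the zone difference: 6:35 AM − 2:00 = 4:35 AM on Sep 27 in Minneapolis.

4:35 AM on September 27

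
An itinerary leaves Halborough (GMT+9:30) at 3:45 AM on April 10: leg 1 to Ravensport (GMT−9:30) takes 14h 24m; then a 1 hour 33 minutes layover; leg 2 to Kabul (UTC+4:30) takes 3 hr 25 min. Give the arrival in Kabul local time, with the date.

Convert departure to UTC: 3:45 AM − 9:30 = 6:15 PM UTC on Apr 9.
Add 14 hours 24 minutes leg 1 → 8:39 AM UTC (Apr 10).
Add 1 hour and 33 minutes layover in Ravensport → 10:12 AM UTC.
Add 3 hours 25 minutes leg 2 → 1:37 PM UTC.
Kabul is UTC+4:30, so local arrival = 1:37 PM + 4:30 = 6:07 PM on Apr 10.

6:07 PM on Apr 10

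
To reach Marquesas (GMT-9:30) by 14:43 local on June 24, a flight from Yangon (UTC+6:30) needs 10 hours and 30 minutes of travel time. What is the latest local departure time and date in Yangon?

20:13 on June 24

Target arrival in UTC: 14:43 + 9:30 = 00:13 on Jun 25.
Subtract 10 hours 30 minutes → departure 13:43 UTC on Jun 24.
Yangon is UTC+6:30: 13:43 + 6:30 = 20:13 on Jun 24.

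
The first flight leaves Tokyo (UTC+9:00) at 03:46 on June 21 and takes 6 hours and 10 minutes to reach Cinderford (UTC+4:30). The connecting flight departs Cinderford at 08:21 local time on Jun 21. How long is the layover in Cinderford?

Convert departure to UTC: 03:46 − 9:00 = 18:46 UTC on Jun 20.
Add 6 hours 10 minutes flight time → 00:56 UTC (Jun 21).
Cinderford is UTC+4:30, so local arrival = 00:56 + 4:30 = 05:26 on Jun 21.
Layover = 08:21 − 05:26 = 2 hours 55 minutes.

2 hours 55 minutes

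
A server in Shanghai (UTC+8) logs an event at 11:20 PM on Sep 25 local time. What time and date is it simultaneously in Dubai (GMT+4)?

7:20 PM on Sep 25

Dubai is 4:00 behind Shanghai.
Shift by the zone difference: 11:20 PM − 4:00 = 7:20 PM on Sep 25 in Dubai.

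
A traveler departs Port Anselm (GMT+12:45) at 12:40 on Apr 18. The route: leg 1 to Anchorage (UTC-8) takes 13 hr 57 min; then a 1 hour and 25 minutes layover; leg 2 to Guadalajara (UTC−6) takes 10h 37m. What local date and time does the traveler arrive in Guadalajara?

Convert departure to UTC: 12:40 − 12:45 = 23:55 UTC on Apr 17.
Add 13 hours and 57 minutes leg 1 → 13:52 UTC (Apr 18).
Add 1 hour 25 minutes layover in Anchorage → 15:17 UTC.
Add 10 hours 37 minutes leg 2 → 01:54 UTC (Apr 19).
Guadalajara is UTC−6:00, so local arrival = 01:54 − 6:00 = 19:54 on Apr 18.

19:54 on April 18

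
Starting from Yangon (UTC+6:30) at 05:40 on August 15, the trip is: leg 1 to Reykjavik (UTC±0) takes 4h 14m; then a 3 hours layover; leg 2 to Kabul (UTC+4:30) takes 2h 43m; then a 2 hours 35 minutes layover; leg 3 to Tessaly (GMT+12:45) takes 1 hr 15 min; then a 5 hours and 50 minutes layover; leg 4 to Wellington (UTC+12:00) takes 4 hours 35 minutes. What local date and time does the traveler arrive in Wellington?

11:22 on Aug 16

Convert departure to UTC: 05:40 − 6:30 = 23:10 UTC on Aug 14.
Add 4 hours and 14 minutes leg 1 → 03:24 UTC (Aug 15).
Add 3 hours layover in Reykjavik → 06:24 UTC.
Add 2 hours and 43 minutes leg 2 → 09:07 UTC.
Add 2 hours 35 minutes layover in Kabul → 11:42 UTC.
Add 1 hour and 15 minutes leg 3 → 12:57 UTC.
Add 5 hours and 50 minutes layover in Tessaly → 18:47 UTC.
Add 4 hours and 35 minutes leg 4 → 23:22 UTC.
Wellington is UTC+12:00, so local arrival = 23:22 + 12:00 = 11:22 on Aug 16.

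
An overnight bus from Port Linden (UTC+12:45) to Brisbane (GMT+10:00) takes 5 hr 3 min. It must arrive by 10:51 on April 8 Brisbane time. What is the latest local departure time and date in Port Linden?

Target arrival in UTC: 10:51 − 10:00 = 00:51 on Apr 8.
Subtract 5 hours 3 minutes → departure 19:48 UTC on Apr 7.
Port Linden is UTC+12:45: 19:48 + 12:45 = 08:33 on Apr 8.

08:33 on Apr 8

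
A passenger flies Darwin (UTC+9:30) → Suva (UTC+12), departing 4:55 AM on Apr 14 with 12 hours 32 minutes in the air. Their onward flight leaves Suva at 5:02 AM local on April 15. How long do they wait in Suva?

Convert departure to UTC: 4:55 AM − 9:30 = 7:25 PM UTC on Apr 13.
Add 12 hours and 32 minutes flight time → 7:57 AM UTC (Apr 14).
Suva is UTC+12:00, so local arrival = 7:57 AM + 12:00 = 7:57 PM on Apr 14.
Layover = 5:02 AM − 7:57 PM (+1 day) = 9 hours 5 minutes.

9 hours 5 minutes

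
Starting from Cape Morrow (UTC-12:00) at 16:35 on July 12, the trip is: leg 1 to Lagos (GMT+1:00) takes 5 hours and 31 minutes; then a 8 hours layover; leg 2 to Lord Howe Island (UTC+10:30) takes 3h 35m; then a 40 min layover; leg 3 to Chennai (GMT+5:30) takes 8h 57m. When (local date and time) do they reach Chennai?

12:48 on Jul 14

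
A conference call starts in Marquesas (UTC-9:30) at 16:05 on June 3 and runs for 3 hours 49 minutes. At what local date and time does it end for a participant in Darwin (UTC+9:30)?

Convert start to UTC: 16:05 + 9:30 = 01:35 UTC on Jun 4.
Add 3 hours 49 minutes duration → 05:24 UTC.
Darwin is UTC+9:30, so local end time = 05:24 + 9:30 = 14:54 on Jun 4.

14:54 on June 4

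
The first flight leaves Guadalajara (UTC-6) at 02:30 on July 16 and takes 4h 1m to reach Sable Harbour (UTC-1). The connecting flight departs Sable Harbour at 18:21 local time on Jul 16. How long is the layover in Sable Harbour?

Convert departure to UTC: 02:30 + 6:00 = 08:30 UTC on Jul 16.
Add 4 hours and 1 minute flight time → 12:31 UTC.
Sable Harbour is UTC−1:00, so local arrival = 12:31 − 1:00 = 11:31 on Jul 16.
Layover = 18:21 − 11:31 = 6 hours 50 minutes.

6 hours 50 minutes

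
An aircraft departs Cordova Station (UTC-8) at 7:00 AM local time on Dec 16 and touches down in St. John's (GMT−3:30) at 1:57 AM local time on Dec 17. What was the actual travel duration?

Departure in UTC: 7:00 AM + 8:00 = 3:00 PM on Dec 16.
Arrival in UTC: 1:57 AM + 3:30 = 5:27 AM on Dec 17.
Elapsed = 5:27 AM − 3:00 PM (+1 day) = 14 hours 27 minutes.

14 hours 27 minutes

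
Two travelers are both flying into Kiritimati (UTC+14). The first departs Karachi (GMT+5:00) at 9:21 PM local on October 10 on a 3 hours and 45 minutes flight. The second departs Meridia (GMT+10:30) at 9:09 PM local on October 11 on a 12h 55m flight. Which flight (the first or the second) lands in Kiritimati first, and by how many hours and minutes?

Flight 1 in UTC: 9:21 PM − 5:00 = 4:21 PM on Oct 10.
+3 hours and 45 minutes → arrive 8:06 PM UTC on Oct 10.
Flight 2 in UTC: 9:09 PM − 10:30 = 10:39 AM on Oct 11.
+12 hours 55 minutes → arrive 11:34 PM UTC on Oct 11.
Flight 1 lands earlier by 27 hours 28 minutes.

the first, by 27 hours 28 minutes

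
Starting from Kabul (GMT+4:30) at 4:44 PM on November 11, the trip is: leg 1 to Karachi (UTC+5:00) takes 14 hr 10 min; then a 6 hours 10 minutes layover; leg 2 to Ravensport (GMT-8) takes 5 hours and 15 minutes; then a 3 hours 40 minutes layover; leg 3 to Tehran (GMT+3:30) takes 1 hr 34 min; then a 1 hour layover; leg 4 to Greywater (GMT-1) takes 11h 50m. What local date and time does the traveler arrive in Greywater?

Convert departure to UTC: 4:44 PM − 4:30 = 12:14 PM UTC on Nov 11.
Add 14 hours 10 minutes leg 1 → 2:24 AM UTC (Nov 12).
Add 6 hours 10 minutes layover in Karachi → 8:34 AM UTC.
Add 5 hours 15 minutes leg 2 → 1:49 PM UTC.
Add 3 hours 40 minutes layover in Ravensport → 5:29 PM UTC.
Add 1 hour 34 minutes leg 3 → 7:03 PM UTC.
Add 1 hour layover in Tehran → 8:03 PM UTC.
Add 11 hours and 50 minutes leg 4 → 7:53 AM UTC (Nov 13).
Greywater is UTC−1:00, so local arrival = 7:53 AM − 1:00 = 6:53 AM on Nov 13.

6:53 AM on November 13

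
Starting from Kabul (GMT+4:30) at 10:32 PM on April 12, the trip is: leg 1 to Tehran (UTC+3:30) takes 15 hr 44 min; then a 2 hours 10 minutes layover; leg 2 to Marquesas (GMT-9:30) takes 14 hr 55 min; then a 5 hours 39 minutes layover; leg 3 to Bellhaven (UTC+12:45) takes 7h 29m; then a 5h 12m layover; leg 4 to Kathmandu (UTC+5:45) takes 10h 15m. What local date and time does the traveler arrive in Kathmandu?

Convert departure to UTC: 10:32 PM − 4:30 = 6:02 PM UTC on Apr 12.
Add 15 hours and 44 minutes leg 1 → 9:46 AM UTC (Apr 13).
Add 2 hours 10 minutes layover in Tehran → 11:56 AM UTC.
Add 14 hours and 55 minutes leg 2 → 2:51 AM UTC (Apr 14).
Add 5 hours and 39 minutes layover in Marquesas → 8:30 AM UTC.
Add 7 hours and 29 minutes leg 3 → 3:59 PM UTC.
Add 5 hours 12 minutes layover in Bellhaven → 9:11 PM UTC.
Add 10 hours and 15 minutes leg 4 → 7:26 AM UTC (Apr 15).
Kathmandu is UTC+5:45, so local arrival = 7:26 AM + 5:45 = 1:11 PM on Apr 15.

1:11 PM on April 15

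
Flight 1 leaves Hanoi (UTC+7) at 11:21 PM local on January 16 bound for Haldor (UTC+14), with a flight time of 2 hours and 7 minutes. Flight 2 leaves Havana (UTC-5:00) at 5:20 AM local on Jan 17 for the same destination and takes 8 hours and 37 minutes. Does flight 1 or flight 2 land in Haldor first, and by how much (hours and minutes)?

Flight 1 in UTC: 11:21 PM − 7:00 = 4:21 PM on Jan 16.
+2 hours 7 minutes → arrive 6:28 PM UTC on Jan 16.
Flight 2 in UTC: 5:20 AM + 5:00 = 10:20 AM on Jan 17.
+8 hours and 37 minutes → arrive 6:57 PM UTC on Jan 17.
Flight 1 lands earlier by 24 hours 29 minutes.

the first, by 24 hours 29 minutes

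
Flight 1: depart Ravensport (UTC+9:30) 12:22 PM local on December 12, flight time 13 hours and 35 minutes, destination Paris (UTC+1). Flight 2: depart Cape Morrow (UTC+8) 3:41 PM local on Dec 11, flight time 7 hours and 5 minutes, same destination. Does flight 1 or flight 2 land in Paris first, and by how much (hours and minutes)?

the second, by 25 hours 41 minutes

Flight 1 in UTC: 12:22 PM − 9:30 = 2:52 AM on Dec 12.
+13 hours and 35 minutes → arrive 4:27 PM UTC on Dec 12.
Flight 2 in UTC: 3:41 PM − 8:00 = 7:41 AM on Dec 11.
+7 hours 5 minutes → arrive 2:46 PM UTC on Dec 11.
Flight 2 lands earlier by 25 hours 41 minutes.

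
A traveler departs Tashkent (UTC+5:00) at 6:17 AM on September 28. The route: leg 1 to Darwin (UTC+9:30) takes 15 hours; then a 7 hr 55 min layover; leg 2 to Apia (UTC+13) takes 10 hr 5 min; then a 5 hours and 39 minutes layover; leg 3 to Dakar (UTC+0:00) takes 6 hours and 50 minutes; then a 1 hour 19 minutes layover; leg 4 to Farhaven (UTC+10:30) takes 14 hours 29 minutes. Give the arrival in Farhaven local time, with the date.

Convert departure to UTC: 6:17 AM − 5:00 = 1:17 AM UTC on Sep 28.
Add 15 hours leg 1 → 4:17 PM UTC.
Add 7 hours and 55 minutes layover in Darwin → 12:12 AM UTC (Sep 29).
Add 10 hours 5 minutes leg 2 → 10:17 AM UTC.
Add 5 hours 39 minutes layover in Apia → 3:56 PM UTC.
Add 6 hours 50 minutes leg 3 → 10:46 PM UTC.
Add 1 hour 19 minutes layover in Dakar → 12:05 AM UTC (Sep 30).
Add 14 hours and 29 minutes leg 4 → 2:34 PM UTC.
Farhaven is UTC+10:30, so local arrival = 2:34 PM + 10:30 = 1:04 AM on Oct 1.

1:04 AM on Oct 1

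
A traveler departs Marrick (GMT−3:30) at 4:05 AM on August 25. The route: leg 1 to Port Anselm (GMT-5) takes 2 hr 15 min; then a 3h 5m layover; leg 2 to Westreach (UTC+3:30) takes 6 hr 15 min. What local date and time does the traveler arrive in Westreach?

10:40 PM on Aug 25

Convert departure to UTC: 4:05 AM + 3:30 = 7:35 AM UTC on Aug 25.
Add 2 hours and 15 minutes leg 1 → 9:50 AM UTC.
Add 3 hours and 5 minutes layover in Port Anselm → 12:55 PM UTC.
Add 6 hours 15 minutes leg 2 → 7:10 PM UTC.
Westreach is UTC+3:30, so local arrival = 7:10 PM + 3:30 = 10:40 PM on Aug 25.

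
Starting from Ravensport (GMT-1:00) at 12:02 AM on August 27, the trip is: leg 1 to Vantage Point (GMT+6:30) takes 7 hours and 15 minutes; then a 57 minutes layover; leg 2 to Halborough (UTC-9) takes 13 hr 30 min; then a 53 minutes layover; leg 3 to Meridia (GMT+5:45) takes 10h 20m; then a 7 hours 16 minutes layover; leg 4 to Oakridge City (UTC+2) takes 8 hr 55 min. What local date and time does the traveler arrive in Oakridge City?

4:08 AM on August 29

Convert departure to UTC: 12:02 AM + 1:00 = 1:02 AM UTC on Aug 27.
Add 7 hours 15 minutes leg 1 → 8:17 AM UTC.
Add 57 minutes layover in Vantage Point → 9:14 AM UTC.
Add 13 hours 30 minutes leg 2 → 10:44 PM UTC.
Add 53 minutes layover in Halborough → 11:37 PM UTC.
Add 10 hours 20 minutes leg 3 → 9:57 AM UTC (Aug 28).
Add 7 hours and 16 minutes layover in Meridia → 5:13 PM UTC.
Add 8 hours and 55 minutes leg 4 → 2:08 AM UTC (Aug 29).
Oakridge City is UTC+2:00, so local arrival = 2:08 AM + 2:00 = 4:08 AM on Aug 29.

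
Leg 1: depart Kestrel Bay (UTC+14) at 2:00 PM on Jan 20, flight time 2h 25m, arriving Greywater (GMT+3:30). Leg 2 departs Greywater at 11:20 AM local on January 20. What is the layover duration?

5 hours 25 minutes

Convert departure to UTC: 2:00 PM − 14:00 = 12:00 AM UTC on Jan 20.
Add 2 hours 25 minutes flight time → 2:25 AM UTC.
Greywater is UTC+3:30, so local arrival = 2:25 AM + 3:30 = 5:55 AM on Jan 20.
Layover = 11:20 AM − 5:55 AM = 5 hours 25 minutes.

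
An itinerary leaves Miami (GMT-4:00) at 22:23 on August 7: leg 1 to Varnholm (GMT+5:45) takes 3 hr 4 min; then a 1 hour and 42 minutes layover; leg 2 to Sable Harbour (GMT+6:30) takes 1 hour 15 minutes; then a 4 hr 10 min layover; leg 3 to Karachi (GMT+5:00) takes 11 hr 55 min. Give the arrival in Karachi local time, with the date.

05:29 on August 9

Convert departure to UTC: 22:23 + 4:00 = 02:23 UTC on Aug 8.
Add 3 hours and 4 minutes leg 1 → 05:27 UTC.
Add 1 hour 42 minutes layover in Varnholm → 07:09 UTC.
Add 1 hour 15 minutes leg 2 → 08:24 UTC.
Add 4 hours 10 minutes layover in Sable Harbour → 12:34 UTC.
Add 11 hours 55 minutes leg 3 → 00:29 UTC (Aug 9).
Karachi is UTC+5:00, so local arrival = 00:29 + 5:00 = 05:29 on Aug 9.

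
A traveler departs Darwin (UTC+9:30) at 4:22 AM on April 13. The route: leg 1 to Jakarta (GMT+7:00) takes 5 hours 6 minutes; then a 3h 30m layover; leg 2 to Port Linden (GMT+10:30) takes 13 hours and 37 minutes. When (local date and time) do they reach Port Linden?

Convert departure to UTC: 4:22 AM − 9:30 = 6:52 PM UTC on Apr 12.
Add 5 hours 6 minutes leg 1 → 11:58 PM UTC.
Add 3 hours 30 minutes layover in Jakarta → 3:28 AM UTC (Apr 13).
Add 13 hours and 37 minutes leg 2 → 5:05 PM UTC.
Port Linden is UTC+10:30, so local arrival = 5:05 PM + 10:30 = 3:35 AM on Apr 14.

3:35 AM on Apr 14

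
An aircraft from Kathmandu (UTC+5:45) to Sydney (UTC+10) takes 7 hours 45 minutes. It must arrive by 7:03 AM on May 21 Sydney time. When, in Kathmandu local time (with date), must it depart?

Target arrival in UTC: 7:03 AM − 10:00 = 9:03 PM on May 20.
Subtract 7 hours 45 minutes → departure 1:18 PM UTC on May 20.
Kathmandu is UTC+5:45: 1:18 PM + 5:45 = 7:03 PM on May 20.

7:03 PM on May 20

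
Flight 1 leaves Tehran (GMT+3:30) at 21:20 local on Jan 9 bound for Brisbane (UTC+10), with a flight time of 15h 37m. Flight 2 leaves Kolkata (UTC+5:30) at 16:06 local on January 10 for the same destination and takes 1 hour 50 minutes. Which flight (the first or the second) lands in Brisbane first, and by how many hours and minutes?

the first, by 2 hours 59 minutes

Flight 1 in UTC: 21:20 − 3:30 = 17:50 on Jan 9.
+15 hours and 37 minutes → arrive 09:27 UTC on Jan 10.
Flight 2 in UTC: 16:06 − 5:30 = 10:36 on Jan 10.
+1 hour 50 minutes → arrive 12:26 UTC on Jan 10.
Flight 1 lands earlier by 2 hours 59 minutes.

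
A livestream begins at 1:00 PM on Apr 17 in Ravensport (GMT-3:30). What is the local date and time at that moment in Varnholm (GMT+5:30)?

In UTC: 1:00 PM + 3:30 = 4:30 PM on Apr 17.
Varnholm is UTC+5:30: 4:30 PM + 5:30 = 10:00 PM on Apr 17.

10:00 PM on April 17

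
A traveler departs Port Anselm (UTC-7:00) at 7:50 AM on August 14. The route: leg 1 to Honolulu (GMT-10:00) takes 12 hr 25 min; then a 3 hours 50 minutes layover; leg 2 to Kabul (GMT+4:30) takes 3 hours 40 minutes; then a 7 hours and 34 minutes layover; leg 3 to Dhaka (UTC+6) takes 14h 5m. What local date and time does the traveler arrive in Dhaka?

2:24 PM on Aug 16

Convert departure to UTC: 7:50 AM + 7:00 = 2:50 PM UTC on Aug 14.
Add 12 hours and 25 minutes leg 1 → 3:15 AM UTC (Aug 15).
Add 3 hours 50 minutes layover in Honolulu → 7:05 AM UTC.
Add 3 hours and 40 minutes leg 2 → 10:45 AM UTC.
Add 7 hours 34 minutes layover in Kabul → 6:19 PM UTC.
Add 14 hours 5 minutes leg 3 → 8:24 AM UTC (Aug 16).
Dhaka is UTC+6:00, so local arrival = 8:24 AM + 6:00 = 2:24 PM on Aug 16.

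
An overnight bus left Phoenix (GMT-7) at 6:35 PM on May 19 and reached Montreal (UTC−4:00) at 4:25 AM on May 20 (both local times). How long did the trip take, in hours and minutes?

Departure in UTC: 6:35 PM + 7:00 = 1:35 AM on May 20.
Arrival in UTC: 4:25 AM + 4:00 = 8:25 AM on May 20.
Elapsed = 8:25 AM − 1:35 AM = 6 hours 50 minutes.

6 hours 50 minutes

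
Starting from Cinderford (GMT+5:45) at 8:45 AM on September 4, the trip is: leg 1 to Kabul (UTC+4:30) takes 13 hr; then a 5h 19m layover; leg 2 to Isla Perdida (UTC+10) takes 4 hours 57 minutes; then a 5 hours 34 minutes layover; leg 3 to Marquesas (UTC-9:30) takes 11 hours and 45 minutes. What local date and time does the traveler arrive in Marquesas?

Convert departure to UTC: 8:45 AM − 5:45 = 3:00 AM UTC on Sep 4.
Add 13 hours leg 1 → 4:00 PM UTC.
Add 5 hours 19 minutes layover in Kabul → 9:19 PM UTC.
Add 4 hours 57 minutes leg 2 → 2:16 AM UTC (Sep 5).
Add 5 hours 34 minutes layover in Isla Perdida → 7:50 AM UTC.
Add 11 hours and 45 minutes leg 3 → 7:35 PM UTC.
Marquesas is UTC−9:30, so local arrival = 7:35 PM − 9:30 = 10:05 AM on Sep 5.

10:05 AM on September 5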